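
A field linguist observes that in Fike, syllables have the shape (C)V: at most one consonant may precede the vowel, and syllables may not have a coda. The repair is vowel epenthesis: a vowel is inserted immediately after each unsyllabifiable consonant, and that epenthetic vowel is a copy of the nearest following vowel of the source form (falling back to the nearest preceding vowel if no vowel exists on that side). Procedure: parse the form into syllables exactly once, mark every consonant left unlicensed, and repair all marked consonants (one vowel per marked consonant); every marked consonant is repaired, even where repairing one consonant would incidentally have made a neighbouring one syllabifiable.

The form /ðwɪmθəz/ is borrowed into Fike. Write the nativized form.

ðɪwɪməθəzə

Under (C)V, the unsyllabifiable consonants are /ð/, /m/, /z/ (no codas are permitted; onsets are limited to one consonant).
Epenthesis after each stranded consonant: /ð/ → /ðɪ/, /m/ → /mə/, /z/ → /zə/.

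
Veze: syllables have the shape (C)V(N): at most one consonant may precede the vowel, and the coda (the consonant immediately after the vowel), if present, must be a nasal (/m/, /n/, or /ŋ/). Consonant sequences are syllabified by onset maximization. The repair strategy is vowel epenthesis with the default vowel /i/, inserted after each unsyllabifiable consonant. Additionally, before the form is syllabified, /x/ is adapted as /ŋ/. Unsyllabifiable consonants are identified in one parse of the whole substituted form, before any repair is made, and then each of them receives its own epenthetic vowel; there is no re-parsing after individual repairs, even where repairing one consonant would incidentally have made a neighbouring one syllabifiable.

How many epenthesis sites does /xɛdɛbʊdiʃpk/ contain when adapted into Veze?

After substitution the input is /ŋɛdɛbʊdiʃpk/.
The unsyllabifiable consonants are /ʃ/, /p/, /k/; each receives one epenthetic vowel.

3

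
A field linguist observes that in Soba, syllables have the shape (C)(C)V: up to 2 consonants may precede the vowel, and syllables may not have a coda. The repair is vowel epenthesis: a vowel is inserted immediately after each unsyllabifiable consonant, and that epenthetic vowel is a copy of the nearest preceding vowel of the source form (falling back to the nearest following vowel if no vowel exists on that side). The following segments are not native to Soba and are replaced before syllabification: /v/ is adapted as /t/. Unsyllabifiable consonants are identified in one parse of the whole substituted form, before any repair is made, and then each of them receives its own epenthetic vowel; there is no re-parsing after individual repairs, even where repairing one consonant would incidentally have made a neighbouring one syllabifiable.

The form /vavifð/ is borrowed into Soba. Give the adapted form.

tatifiði

Substitution: /v/ → /t/, giving /tatifð/.
Syllabifying with onset maximization leaves /f/, /ð/ stranded (no codas are permitted; onsets may contain at most 2 consonants).
Epenthesis after each stranded consonant: /f/ → /fi/, /ð/ → /ði/.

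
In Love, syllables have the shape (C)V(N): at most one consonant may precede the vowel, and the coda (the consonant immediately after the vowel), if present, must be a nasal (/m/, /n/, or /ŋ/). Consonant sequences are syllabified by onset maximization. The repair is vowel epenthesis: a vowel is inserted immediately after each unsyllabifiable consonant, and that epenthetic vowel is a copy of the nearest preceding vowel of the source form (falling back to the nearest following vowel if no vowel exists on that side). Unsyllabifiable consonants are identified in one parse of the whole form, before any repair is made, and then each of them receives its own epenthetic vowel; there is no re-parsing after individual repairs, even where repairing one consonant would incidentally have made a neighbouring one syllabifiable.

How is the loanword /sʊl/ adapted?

sʊlʊ

The consonants /l/ cannot be parsed into a legal (C)V(N) syllable (only a nasal (/m/, /n/, or /ŋ/) is licensed in coda position; onsets are limited to one consonant).
Each unlicensed consonant becomes the onset of a new syllable: /l/ → /lʊ/.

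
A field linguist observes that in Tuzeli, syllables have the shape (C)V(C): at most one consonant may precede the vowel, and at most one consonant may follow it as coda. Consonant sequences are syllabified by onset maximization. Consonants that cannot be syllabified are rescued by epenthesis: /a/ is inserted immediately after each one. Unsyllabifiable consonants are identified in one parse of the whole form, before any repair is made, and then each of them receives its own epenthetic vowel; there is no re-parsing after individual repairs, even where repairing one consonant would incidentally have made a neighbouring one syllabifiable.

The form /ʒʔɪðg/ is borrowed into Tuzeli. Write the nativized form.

ʒaʔɪðga

Syllabifying with onset maximization leaves /ʒ/, /g/ stranded (at most one coda consonant is licensed; onsets are limited to one consonant).
Epenthesis after each stranded consonant: /ʒ/ → /ʒa/, /g/ → /ga/.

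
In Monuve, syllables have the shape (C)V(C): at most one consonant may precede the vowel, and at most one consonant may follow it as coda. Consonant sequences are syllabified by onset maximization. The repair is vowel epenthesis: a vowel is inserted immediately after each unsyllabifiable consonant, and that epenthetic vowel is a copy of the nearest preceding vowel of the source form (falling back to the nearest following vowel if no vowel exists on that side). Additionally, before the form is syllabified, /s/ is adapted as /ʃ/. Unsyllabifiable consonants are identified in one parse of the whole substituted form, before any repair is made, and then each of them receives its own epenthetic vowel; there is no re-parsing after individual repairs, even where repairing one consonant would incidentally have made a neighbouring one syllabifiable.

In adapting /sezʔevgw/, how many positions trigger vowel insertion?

2

After substitution the input is /ʃezʔevgw/.
The unsyllabifiable consonants are /g/, /w/; each receives one epenthetic vowel.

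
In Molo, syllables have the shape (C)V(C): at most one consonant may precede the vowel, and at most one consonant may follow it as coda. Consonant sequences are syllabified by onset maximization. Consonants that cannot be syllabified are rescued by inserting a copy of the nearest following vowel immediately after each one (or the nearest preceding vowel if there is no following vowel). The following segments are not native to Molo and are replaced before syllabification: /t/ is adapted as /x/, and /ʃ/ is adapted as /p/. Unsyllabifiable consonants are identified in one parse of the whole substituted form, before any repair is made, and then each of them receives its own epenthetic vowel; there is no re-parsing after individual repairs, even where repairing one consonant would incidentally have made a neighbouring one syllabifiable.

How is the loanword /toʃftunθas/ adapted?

Substitution: /t/ → /x/, /ʃ/ → /p/, giving /xopfxunθas/.
The consonants /f/ cannot be parsed into a legal (C)V(C) syllable (at most one coda consonant is licensed; onsets are limited to one consonant).
Inserting the epenthetic vowel yields /f/ → /fu/.

xopfuxunθas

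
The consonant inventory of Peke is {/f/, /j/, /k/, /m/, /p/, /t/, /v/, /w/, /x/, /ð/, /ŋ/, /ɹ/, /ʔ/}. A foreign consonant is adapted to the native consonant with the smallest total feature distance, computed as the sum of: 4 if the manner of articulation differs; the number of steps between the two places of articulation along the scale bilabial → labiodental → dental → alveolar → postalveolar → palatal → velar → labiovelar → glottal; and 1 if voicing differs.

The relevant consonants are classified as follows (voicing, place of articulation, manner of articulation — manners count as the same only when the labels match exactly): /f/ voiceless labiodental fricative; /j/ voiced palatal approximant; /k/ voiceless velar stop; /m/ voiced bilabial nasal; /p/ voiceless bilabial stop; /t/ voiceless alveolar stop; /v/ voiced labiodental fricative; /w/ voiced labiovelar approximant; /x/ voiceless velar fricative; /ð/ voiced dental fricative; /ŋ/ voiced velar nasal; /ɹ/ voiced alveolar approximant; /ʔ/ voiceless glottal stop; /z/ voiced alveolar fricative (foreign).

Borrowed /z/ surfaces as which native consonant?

ð

/ð/ is closest: same manner (fricative), place distance 1 (alveolar→dental), same voicing; total 1. Next closest is /v/ at distance 2.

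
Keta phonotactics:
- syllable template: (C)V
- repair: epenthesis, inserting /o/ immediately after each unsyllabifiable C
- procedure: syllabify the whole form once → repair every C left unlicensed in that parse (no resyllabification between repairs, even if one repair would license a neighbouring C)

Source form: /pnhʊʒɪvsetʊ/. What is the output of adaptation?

Under (C)V, the unsyllabifiable consonants are /p/, /n/, /v/ (no codas are permitted; onsets are limited to one consonant).
Each unlicensed consonant becomes the onset of a new syllable: /p/ → /po/, /n/ → /no/, /v/ → /vo/.

ponohʊʒɪvosetʊ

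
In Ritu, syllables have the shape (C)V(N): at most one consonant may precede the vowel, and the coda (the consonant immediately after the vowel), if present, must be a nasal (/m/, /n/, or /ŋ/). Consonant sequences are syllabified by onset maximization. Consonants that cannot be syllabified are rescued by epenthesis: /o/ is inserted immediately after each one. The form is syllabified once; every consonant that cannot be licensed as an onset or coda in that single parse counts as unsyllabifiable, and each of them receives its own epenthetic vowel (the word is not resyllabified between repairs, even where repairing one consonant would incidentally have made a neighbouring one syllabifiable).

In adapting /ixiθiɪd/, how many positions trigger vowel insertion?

1

The unsyllabifiable consonants are /d/; each receives one epenthetic vowel.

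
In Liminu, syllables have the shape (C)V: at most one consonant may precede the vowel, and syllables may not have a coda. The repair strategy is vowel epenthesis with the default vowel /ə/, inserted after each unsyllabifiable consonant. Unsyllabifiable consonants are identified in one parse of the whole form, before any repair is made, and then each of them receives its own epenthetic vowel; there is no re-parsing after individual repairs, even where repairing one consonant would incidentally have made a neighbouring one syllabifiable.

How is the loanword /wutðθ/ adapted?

wutəðəθə

Under (C)V, the unsyllabifiable consonants are /t/, /ð/, /θ/ (no codas are permitted; onsets are limited to one consonant).
Each unlicensed consonant becomes the onset of a new syllable: /t/ → /tə/, /ð/ → /ðə/, /θ/ → /θə/.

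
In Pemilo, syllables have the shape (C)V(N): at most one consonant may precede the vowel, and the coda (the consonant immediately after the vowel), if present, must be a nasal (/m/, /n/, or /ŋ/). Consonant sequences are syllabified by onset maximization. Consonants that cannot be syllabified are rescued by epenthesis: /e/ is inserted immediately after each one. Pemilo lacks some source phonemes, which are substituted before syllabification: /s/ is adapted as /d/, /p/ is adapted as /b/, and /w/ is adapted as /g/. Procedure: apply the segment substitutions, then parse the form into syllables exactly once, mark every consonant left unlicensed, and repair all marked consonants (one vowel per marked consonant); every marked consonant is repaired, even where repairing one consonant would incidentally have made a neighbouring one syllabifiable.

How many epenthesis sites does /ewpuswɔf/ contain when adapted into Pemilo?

3

After substitution the input is /egbudgɔf/.
The unsyllabifiable consonants are /g/, /d/, /f/; each receives one epenthetic vowel.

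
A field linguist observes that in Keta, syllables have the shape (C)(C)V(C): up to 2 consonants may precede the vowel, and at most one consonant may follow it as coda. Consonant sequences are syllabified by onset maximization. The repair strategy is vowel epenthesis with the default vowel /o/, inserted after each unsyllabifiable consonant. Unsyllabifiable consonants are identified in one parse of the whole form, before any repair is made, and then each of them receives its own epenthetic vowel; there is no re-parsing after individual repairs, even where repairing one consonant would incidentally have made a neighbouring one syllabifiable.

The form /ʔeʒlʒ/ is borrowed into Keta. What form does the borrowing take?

The consonants /l/, /ʒ/ cannot be parsed into a legal (C)(C)V(C) syllable (at most one coda consonant is licensed; onsets may contain at most 2 consonants).
Epenthesis after each stranded consonant: /l/ → /lo/, /ʒ/ → /ʒo/.

ʔeʒloʒo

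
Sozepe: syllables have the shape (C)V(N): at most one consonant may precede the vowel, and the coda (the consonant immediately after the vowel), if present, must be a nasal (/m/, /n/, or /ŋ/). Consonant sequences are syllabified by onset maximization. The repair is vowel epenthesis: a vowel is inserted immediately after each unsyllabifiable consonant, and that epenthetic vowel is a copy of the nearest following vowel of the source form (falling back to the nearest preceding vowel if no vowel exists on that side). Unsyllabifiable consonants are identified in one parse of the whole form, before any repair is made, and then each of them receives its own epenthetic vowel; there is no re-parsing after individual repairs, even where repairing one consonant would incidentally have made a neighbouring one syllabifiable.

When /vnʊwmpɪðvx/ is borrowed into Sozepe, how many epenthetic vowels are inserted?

6

The unsyllabifiable consonants are /v/, /w/, /m/, /ð/, /v/, /x/; each receives one epenthetic vowel.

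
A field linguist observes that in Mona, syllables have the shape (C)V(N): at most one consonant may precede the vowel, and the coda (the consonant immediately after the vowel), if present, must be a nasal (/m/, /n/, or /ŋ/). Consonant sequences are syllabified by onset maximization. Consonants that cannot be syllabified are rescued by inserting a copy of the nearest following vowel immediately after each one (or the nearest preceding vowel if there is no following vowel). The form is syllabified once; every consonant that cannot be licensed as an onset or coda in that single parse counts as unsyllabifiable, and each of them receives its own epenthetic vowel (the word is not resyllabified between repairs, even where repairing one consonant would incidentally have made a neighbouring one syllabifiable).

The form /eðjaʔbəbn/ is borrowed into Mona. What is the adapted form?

Under (C)V(N), the unsyllabifiable consonants are /ð/, /ʔ/, /b/, /n/ (only a nasal (/m/, /n/, or /ŋ/) is licensed in coda position; onsets are limited to one consonant).
Epenthesis after each stranded consonant: /ð/ → /ða/, /ʔ/ → /ʔə/, /b/ → /bə/, /n/ → /nə/.

eðajaʔəbəbənə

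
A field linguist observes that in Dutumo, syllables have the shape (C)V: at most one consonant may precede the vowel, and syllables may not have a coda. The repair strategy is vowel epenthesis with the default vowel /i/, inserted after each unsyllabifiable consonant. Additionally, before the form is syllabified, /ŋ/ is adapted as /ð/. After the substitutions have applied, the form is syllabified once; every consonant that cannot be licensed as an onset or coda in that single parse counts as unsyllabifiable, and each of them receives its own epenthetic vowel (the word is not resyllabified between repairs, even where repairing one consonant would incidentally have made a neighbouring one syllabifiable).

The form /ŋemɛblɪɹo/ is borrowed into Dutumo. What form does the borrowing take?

Substitution: /ŋ/ → /ð/, giving /ðemɛblɪɹo/.
Under (C)V, the unsyllabifiable consonants are /b/ (no codas are permitted; onsets are limited to one consonant).
Each unlicensed consonant becomes the onset of a new syllable: /b/ → /bi/.

ðemɛbilɪɹo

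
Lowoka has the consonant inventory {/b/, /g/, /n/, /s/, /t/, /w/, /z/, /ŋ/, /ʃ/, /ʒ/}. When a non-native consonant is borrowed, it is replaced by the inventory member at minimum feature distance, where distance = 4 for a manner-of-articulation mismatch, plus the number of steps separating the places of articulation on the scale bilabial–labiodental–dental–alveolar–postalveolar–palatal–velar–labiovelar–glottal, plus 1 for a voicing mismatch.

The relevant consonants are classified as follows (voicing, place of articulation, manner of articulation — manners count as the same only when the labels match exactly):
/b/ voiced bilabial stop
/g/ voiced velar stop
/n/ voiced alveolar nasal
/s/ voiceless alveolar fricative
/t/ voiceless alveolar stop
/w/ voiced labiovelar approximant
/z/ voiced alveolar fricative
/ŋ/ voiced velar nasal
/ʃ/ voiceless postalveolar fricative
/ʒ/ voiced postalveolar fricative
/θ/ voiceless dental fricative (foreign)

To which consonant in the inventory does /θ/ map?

/s/ is closest: same manner (fricative), place distance 1 (dental→alveolar), same voicing; total 1. Next closest is /z/ at distance 2.

s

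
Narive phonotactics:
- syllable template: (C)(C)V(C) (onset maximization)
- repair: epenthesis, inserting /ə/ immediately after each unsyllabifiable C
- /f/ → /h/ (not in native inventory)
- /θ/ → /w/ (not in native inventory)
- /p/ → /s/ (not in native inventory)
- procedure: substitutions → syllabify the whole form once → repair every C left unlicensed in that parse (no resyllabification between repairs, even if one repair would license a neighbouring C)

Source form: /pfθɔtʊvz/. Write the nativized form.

Substitution: /p/ → /s/, /f/ → /h/, /θ/ → /w/, giving /shwɔtʊvz/.
The consonants /s/, /z/ cannot be parsed into a legal (C)(C)V(C) syllable (at most one coda consonant is licensed; onsets may contain at most 2 consonants).
Inserting the epenthetic vowel yields /s/ → /sə/, /z/ → /zə/.

səhwɔtʊvzə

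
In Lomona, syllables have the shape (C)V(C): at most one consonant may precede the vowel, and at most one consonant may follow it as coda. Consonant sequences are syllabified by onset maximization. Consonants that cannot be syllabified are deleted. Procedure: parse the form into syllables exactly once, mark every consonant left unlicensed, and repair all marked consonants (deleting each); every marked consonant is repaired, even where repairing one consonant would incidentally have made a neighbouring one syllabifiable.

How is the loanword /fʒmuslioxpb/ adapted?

musliox

Under (C)V(C), the unsyllabifiable consonants are /f/, /ʒ/, /p/, /b/ (at most one coda consonant is licensed; onsets are limited to one consonant).
Deleting the stranded consonants removes /f/, /ʒ/, /p/, /b/.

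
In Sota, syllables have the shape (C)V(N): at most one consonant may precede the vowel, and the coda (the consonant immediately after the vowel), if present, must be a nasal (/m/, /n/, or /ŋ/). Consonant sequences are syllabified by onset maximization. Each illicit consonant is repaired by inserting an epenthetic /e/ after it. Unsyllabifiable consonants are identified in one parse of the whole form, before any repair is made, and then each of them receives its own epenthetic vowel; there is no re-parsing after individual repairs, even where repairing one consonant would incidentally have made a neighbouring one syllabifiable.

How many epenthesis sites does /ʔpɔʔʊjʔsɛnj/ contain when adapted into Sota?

4

The unsyllabifiable consonants are /ʔ/, /j/, /ʔ/, /j/; each receives one epenthetic vowel.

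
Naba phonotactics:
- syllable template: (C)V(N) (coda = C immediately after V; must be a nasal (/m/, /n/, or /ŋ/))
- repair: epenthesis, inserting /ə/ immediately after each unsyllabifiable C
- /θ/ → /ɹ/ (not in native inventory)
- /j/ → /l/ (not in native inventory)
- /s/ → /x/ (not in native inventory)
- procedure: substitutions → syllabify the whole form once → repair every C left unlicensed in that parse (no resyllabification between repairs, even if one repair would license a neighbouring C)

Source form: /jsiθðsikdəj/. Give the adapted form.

ləxiɹəðəxikədələ

Substitution: /j/ → /l/, /s/ → /x/, /θ/ → /ɹ/, giving /lxiɹðxikdəl/.
The consonants /l/, /ɹ/, /ð/, /k/, /l/ cannot be parsed into a legal (C)V(N) syllable (only a nasal (/m/, /n/, or /ŋ/) is licensed in coda position; onsets are limited to one consonant).
Epenthesis after each stranded consonant: /l/ → /lə/, /ɹ/ → /ɹə/, /ð/ → /ðə/, /k/ → /kə/, /l/ → /lə/.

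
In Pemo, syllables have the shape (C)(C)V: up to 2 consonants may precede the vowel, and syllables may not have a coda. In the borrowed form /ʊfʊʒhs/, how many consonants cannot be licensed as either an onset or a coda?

Syllabifying with onset maximization leaves /ʒ/, /h/, /s/ stranded (no codas are permitted; onsets may contain at most 2 consonants).

3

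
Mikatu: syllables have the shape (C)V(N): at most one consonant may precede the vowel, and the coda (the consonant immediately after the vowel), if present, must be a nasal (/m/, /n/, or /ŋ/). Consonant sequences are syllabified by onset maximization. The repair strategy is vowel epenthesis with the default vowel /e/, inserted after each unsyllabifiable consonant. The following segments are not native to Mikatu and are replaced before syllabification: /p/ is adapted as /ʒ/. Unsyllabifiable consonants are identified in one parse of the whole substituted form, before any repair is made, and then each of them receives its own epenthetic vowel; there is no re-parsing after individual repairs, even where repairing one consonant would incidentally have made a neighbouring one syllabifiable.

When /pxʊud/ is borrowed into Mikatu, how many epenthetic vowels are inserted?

2

After substitution the input is /ʒxʊud/.
The unsyllabifiable consonants are /ʒ/, /d/; each receives one epenthetic vowel.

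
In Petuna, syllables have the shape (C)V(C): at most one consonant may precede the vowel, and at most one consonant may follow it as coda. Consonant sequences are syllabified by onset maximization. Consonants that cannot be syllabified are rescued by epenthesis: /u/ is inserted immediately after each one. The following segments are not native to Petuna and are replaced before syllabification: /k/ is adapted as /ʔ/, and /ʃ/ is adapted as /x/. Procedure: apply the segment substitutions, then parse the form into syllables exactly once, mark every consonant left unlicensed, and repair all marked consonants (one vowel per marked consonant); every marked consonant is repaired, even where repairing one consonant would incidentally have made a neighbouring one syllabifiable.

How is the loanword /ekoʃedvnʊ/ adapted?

Substitution: /k/ → /ʔ/, /ʃ/ → /x/, giving /eʔoxedvnʊ/.
Syllabifying with onset maximization leaves /v/ stranded (at most one coda consonant is licensed; onsets are limited to one consonant).
Epenthesis after each stranded consonant: /v/ → /vu/.

eʔoxedvunʊ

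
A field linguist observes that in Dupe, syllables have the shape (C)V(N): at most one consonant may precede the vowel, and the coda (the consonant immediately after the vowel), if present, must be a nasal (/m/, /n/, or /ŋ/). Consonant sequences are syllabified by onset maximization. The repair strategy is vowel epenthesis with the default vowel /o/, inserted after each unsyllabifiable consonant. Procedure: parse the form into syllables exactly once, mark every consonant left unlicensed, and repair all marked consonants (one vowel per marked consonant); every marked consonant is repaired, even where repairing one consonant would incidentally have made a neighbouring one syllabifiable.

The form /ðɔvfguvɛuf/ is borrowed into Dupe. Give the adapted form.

ðɔvofoguvɛufo

Syllabifying with onset maximization leaves /v/, /f/, /f/ stranded (only a nasal (/m/, /n/, or /ŋ/) is licensed in coda position; onsets are limited to one consonant).
Epenthesis after each stranded consonant: /v/ → /vo/, /f/ → /fo/, /f/ → /fo/.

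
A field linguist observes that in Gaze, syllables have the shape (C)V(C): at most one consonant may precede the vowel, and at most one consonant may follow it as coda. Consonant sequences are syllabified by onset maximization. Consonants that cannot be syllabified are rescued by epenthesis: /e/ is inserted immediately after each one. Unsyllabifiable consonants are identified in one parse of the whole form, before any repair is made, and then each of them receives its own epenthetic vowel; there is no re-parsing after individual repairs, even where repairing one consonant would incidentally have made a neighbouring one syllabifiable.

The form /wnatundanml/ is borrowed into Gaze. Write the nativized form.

wenatundanmele

The consonants /w/, /m/, /l/ cannot be parsed into a legal (C)V(C) syllable (at most one coda consonant is licensed; onsets are limited to one consonant).
Each unlicensed consonant becomes the onset of a new syllable: /w/ → /we/, /m/ → /me/, /l/ → /le/.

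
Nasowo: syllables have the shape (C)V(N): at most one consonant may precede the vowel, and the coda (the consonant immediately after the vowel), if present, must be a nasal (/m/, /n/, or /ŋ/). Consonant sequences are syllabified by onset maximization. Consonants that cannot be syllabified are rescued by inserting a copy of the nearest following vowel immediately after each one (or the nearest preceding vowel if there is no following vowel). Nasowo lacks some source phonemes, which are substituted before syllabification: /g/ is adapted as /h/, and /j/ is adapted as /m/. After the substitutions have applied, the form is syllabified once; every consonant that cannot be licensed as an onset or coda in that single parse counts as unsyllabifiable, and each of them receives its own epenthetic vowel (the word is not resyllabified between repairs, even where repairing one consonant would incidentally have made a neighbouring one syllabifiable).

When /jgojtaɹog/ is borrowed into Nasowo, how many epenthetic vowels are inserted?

2

After substitution the input is /mhomtaɹoh/.
The unsyllabifiable consonants are /m/, /h/; each receives one epenthetic vowel.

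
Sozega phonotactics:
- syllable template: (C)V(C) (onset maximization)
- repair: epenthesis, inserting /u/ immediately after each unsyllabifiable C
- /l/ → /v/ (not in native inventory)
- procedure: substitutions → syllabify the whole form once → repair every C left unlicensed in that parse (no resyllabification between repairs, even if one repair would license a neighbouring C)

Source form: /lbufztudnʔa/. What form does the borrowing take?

Substitution: /l/ → /v/, giving /vbufztudnʔa/.
Under (C)V(C), the unsyllabifiable consonants are /v/, /z/, /n/ (at most one coda consonant is licensed; onsets are limited to one consonant).
Inserting the epenthetic vowel yields /v/ → /vu/, /z/ → /zu/, /n/ → /nu/.

vubufzutudnuʔa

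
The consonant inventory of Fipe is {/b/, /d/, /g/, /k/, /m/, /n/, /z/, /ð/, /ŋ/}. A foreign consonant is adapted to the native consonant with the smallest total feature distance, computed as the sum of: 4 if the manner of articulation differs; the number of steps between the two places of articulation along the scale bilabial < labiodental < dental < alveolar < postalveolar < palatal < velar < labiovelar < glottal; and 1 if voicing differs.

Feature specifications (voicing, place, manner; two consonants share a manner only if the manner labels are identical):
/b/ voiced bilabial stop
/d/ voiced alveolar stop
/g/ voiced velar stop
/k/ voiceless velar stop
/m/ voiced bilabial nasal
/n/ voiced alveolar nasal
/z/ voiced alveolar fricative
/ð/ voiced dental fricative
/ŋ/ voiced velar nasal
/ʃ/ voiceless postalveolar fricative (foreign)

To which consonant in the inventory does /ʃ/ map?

/z/ is closest: same manner (fricative), place distance 1 (postalveolar→alveolar), voicing differs (+1); total 2. Next closest is /ð/ at distance 3.

z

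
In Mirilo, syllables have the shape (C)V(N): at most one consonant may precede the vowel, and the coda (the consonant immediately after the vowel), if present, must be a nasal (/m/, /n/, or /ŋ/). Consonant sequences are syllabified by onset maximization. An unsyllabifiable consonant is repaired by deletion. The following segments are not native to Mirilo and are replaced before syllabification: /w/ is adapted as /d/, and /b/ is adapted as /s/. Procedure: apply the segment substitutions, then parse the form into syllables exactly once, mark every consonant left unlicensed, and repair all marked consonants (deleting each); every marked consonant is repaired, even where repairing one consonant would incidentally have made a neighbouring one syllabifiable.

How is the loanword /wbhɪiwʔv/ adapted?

hɪi

Substitution: /w/ → /d/, /b/ → /s/, giving /dshɪidʔv/.
Under (C)V(N), the unsyllabifiable consonants are /d/, /s/, /d/, /ʔ/, /v/ (only a nasal (/m/, /n/, or /ŋ/) is licensed in coda position; onsets are limited to one consonant).
Deleting the stranded consonants removes /d/, /s/, /d/, /ʔ/, /v/.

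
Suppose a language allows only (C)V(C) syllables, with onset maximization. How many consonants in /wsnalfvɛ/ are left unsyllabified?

Syllabifying with onset maximization leaves /w/, /s/, /f/ stranded (at most one coda consonant is licensed; onsets are limited to one consonant).

3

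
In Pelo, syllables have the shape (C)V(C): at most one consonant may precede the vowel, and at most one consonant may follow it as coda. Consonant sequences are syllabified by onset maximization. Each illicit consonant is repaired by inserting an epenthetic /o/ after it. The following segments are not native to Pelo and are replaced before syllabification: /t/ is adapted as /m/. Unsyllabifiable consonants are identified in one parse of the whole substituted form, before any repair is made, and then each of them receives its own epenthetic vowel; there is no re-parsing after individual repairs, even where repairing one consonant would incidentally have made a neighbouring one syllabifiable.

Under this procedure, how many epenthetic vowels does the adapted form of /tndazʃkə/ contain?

After substitution the input is /mndazʃkə/.
The unsyllabifiable consonants are /m/, /n/, /ʃ/; each receives one epenthetic vowel.

3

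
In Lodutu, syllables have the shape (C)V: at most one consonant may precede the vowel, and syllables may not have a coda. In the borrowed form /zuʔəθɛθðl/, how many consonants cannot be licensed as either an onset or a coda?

3

The consonants /θ/, /ð/, /l/ cannot be parsed into a legal (C)V syllable (no codas are permitted; onsets are limited to one consonant).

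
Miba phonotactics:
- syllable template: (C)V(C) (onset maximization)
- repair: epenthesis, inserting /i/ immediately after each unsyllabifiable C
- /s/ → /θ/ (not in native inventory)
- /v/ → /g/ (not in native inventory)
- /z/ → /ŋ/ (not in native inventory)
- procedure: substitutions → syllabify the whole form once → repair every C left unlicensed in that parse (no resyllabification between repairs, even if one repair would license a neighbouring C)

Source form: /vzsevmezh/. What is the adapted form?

Substitution: /v/ → /g/, /z/ → /ŋ/, /s/ → /θ/, giving /gŋθegmeŋh/.
Under (C)V(C), the unsyllabifiable consonants are /g/, /ŋ/, /h/ (at most one coda consonant is licensed; onsets are limited to one consonant).
Epenthesis after each stranded consonant: /g/ → /gi/, /ŋ/ → /ŋi/, /h/ → /hi/.

giŋiθegmeŋhi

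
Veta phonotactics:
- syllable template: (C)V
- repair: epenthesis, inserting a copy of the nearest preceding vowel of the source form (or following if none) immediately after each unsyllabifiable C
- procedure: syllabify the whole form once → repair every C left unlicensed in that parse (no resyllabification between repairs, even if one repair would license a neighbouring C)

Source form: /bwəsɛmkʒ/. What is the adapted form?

bəwəsɛmɛkɛʒɛ

Syllabifying with onset maximization leaves /b/, /m/, /k/, /ʒ/ stranded (no codas are permitted; onsets are limited to one consonant).
Each unlicensed consonant becomes the onset of a new syllable: /b/ → /bə/, /m/ → /mɛ/, /k/ → /kɛ/, /ʒ/ → /ʒɛ/.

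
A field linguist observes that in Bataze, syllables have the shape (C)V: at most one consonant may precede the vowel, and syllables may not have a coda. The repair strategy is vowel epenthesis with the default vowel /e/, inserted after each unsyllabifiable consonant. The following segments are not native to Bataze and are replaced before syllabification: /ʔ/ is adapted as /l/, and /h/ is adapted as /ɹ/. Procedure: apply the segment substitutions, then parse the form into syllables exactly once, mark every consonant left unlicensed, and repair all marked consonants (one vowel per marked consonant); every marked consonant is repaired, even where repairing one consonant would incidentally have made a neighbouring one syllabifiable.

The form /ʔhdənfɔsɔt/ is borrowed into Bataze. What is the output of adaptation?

leɹedənefɔsɔte

Substitution: /ʔ/ → /l/, /h/ → /ɹ/, giving /lɹdənfɔsɔt/.
Syllabifying with onset maximization leaves /l/, /ɹ/, /n/, /t/ stranded (no codas are permitted; onsets are limited to one consonant).
Each unlicensed consonant becomes the onset of a new syllable: /l/ → /le/, /ɹ/ → /ɹe/, /n/ → /ne/, /t/ → /te/.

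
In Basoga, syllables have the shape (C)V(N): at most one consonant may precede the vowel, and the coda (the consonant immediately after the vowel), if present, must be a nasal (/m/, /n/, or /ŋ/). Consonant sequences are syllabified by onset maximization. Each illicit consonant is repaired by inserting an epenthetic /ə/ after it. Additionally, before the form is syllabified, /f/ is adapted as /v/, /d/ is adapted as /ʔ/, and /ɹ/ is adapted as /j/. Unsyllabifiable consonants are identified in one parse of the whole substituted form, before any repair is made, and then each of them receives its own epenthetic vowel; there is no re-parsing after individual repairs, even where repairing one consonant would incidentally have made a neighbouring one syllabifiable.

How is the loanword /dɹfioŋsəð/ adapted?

ʔəjəvioŋsəðə

Substitution: /d/ → /ʔ/, /ɹ/ → /j/, /f/ → /v/, giving /ʔjvioŋsəð/.
Under (C)V(N), the unsyllabifiable consonants are /ʔ/, /j/, /ð/ (only a nasal (/m/, /n/, or /ŋ/) is licensed in coda position; onsets are limited to one consonant).
Epenthesis after each stranded consonant: /ʔ/ → /ʔə/, /j/ → /jə/, /ð/ → /ðə/.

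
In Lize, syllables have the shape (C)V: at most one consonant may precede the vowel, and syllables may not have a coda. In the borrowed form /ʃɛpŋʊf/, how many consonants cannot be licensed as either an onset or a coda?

2

The consonants /p/, /f/ cannot be parsed into a legal (C)V syllable (no codas are permitted; onsets are limited to one consonant).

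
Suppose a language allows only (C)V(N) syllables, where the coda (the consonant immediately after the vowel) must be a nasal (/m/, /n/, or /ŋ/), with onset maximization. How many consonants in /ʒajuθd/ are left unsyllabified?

The consonants /θ/, /d/ cannot be parsed into a legal (C)V(N) syllable (only a nasal (/m/, /n/, or /ŋ/) is licensed in coda position; onsets are limited to one consonant).

2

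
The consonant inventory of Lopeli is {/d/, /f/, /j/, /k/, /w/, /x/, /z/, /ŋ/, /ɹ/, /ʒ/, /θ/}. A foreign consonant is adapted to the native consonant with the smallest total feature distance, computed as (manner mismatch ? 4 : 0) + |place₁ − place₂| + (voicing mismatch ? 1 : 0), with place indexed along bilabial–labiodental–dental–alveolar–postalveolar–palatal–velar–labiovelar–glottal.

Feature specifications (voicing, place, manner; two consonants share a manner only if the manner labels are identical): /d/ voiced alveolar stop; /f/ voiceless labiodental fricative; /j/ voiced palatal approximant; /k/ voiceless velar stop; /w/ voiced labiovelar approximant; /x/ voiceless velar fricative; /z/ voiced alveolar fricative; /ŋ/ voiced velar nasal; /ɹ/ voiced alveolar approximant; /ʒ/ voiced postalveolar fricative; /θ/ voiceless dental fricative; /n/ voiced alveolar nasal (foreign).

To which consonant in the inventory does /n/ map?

ŋ

/ŋ/ is closest: same manner (nasal), place distance 3 (alveolar→velar), same voicing; total 3. Next closest is /d/ at distance 4.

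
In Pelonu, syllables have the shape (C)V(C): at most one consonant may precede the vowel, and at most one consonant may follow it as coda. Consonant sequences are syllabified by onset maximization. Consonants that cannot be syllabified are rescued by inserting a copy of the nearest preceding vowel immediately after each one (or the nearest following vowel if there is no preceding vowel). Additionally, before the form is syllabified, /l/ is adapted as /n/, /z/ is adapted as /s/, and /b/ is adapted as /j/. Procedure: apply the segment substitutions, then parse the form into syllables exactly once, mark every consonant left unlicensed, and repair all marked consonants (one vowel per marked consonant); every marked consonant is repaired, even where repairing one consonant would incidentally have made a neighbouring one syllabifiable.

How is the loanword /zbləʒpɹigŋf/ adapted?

Substitution: /z/ → /s/, /b/ → /j/, /l/ → /n/, giving /sjnəʒpɹigŋf/.
The consonants /s/, /j/, /p/, /ŋ/, /f/ cannot be parsed into a legal (C)V(C) syllable (at most one coda consonant is licensed; onsets are limited to one consonant).
Epenthesis after each stranded consonant: /s/ → /sə/, /j/ → /jə/, /p/ → /pə/, /ŋ/ → /ŋi/, /f/ → /fi/.

səjənəʒpəɹigŋifi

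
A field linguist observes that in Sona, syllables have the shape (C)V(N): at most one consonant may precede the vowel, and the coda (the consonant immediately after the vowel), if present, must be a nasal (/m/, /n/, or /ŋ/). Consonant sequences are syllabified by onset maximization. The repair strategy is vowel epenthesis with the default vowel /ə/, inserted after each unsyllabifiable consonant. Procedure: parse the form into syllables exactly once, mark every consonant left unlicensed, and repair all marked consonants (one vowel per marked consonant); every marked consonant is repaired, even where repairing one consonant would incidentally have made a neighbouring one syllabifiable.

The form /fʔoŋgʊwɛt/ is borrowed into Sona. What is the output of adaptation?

Under (C)V(N), the unsyllabifiable consonants are /f/, /t/ (only a nasal (/m/, /n/, or /ŋ/) is licensed in coda position; onsets are limited to one consonant).
Each unlicensed consonant becomes the onset of a new syllable: /f/ → /fə/, /t/ → /tə/.

fəʔoŋgʊwɛtə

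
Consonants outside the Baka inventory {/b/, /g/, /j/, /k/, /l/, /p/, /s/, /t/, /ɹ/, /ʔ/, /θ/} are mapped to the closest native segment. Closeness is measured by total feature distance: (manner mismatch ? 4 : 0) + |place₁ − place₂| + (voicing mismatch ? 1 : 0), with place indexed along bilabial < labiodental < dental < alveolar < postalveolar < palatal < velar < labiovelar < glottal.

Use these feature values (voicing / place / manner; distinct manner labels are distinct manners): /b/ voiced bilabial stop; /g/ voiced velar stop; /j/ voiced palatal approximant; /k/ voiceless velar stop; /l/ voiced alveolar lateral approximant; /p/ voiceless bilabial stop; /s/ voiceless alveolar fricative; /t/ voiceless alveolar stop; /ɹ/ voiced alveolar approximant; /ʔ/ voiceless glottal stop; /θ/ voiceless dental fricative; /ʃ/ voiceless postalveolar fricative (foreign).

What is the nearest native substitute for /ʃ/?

s

/s/ is closest: same manner (fricative), place distance 1 (postalveolar→alveolar), same voicing; total 1. Next closest is /θ/ at distance 2.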